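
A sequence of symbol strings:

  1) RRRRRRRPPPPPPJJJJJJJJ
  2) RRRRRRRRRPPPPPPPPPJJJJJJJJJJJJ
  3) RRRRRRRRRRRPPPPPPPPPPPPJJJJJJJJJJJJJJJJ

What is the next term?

RRRRRRRRRRRRRPPPPPPPPPPPPPPPJJJJJJJJJJJJJJJJJJJJ

Each string has the form R^{2n+3} P^{3n} J^{4n}, where the shown terms are n = 2, 3, 4.
At n = 5 the blocks have lengths 13, 15, 20.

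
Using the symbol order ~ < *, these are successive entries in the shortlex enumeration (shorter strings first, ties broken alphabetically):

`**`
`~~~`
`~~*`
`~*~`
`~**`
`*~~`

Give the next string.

*~*

Find the rightmost character of *~~ below *, bump it to the next letter, and reset everything to its right to ~.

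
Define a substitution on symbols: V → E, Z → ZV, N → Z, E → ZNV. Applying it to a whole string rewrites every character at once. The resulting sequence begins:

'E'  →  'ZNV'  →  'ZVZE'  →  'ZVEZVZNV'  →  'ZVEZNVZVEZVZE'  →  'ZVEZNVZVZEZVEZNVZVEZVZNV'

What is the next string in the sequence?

Applying the rule to each of the 24 symbols of ZVEZNVZVZEZVEZNVZVEZVZNV gives the pieces ZV E ZNV ZV Z E ZV E ZV ZNV ZV E ZNV ZV Z E ZV E ZNV ZV E ZV Z E, which concatenate to the answer.

ZVEZNVZVZEZVEZVZNVZVEZNVZVZEZVEZNVZVEZVZE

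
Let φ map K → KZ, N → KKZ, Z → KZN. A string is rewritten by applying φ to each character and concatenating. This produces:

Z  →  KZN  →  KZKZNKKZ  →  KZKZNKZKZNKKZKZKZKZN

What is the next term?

φ(KZKZNKZKZNKKZKZKZKZN) expands symbol-by-symbol to KZ KZN KZ KZN KKZ KZ KZN KZ KZN KKZ KZ KZ KZN KZ KZN KZ KZN KZ KZN KKZ; joining the 20 pieces gives the next term.

KZKZNKZKZNKKZKZKZNKZKZNKKZKZKZKZNKZKZNKZKZNKZKZNKKZ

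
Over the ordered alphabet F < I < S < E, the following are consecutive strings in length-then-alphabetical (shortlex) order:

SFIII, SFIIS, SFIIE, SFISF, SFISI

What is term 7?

Stepping forward 2 times from SFISI: SFISI → SFISS, then the target.

SFISE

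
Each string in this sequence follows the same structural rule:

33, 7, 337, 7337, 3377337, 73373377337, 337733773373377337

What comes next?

73373377337337733773373377337

Each term (from the third on) is the two preceding terms concatenated in order: term 3 = 33·7 = 337.
Continuing: 73373377337 · 337733773373377337 gives term 8.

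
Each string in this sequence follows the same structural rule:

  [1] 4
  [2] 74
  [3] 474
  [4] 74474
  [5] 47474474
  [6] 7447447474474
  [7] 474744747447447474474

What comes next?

Each term (from the third on) is the two preceding terms concatenated in order: term 3 = 4·74 = 474.
So term 8 is 7447447474474·474744747447447474474.

7447447474474474744747447447474474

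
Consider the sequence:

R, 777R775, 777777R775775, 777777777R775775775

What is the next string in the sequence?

Every step adds 777 to the front and 775 to the end of the previous string.
One more step from 777777777R775775775 gives the answer.

777777777777R775775775775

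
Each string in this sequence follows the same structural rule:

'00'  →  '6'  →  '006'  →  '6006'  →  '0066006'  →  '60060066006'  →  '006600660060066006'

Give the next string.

Each term (from the third on) is the two preceding terms concatenated in order: term 3 = 00·6 = 006.
The next term joins 60060066006 and 006600660060066006.

60060066006006600660060066006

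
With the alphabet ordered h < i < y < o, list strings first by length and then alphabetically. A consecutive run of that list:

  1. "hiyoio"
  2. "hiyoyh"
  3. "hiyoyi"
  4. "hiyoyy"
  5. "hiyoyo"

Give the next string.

hiyooh

Find the rightmost character of hiyoyo below o, bump it to the next letter, and reset everything to its right to h.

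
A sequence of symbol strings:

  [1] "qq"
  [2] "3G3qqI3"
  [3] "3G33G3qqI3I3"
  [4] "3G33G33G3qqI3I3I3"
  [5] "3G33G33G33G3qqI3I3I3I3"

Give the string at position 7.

s(k+1) = 3G3·s(k)·I3, so each term gains 3G3 as a prefix and I3 as a suffix.
From 3G33G33G33G3qqI3I3I3I3, 2 further steps: 3G33G33G33G3qqI3I3I3I3 → 3G33G33G33G33G3qqI3I3I3I3I3 → (answer).

3G33G33G33G33G33G3qqI3I3I3I3I3I3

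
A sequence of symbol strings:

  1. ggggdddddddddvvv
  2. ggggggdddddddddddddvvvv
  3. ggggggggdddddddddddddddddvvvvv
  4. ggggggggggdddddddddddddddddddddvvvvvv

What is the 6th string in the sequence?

ggggggggggggggdddddddddddddddddddddddddddddvvvvvvvv

The n-th term is 2n g's then 4n+1 d's then n+1 v's, where the shown terms are n = 2, 3, 4, 5.
At n = 7 the blocks have lengths 14, 29, 8.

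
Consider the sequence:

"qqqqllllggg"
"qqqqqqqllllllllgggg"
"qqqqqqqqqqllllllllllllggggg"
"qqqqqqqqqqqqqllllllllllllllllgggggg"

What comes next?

The n-th term is 3n+1 q's then 4n l's then n+2 g's (n = 1, 2, …).
At n = 5 the blocks have lengths 16, 20, 7.

qqqqqqqqqqqqqqqqllllllllllllllllllllggggggg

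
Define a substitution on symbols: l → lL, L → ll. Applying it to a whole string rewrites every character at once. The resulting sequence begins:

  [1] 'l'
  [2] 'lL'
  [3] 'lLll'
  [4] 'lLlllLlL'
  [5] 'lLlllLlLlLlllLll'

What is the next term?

Rewriting the 16 symbols of lLlllLlLlLlllLll one by one yields lL ll lL lL lL ll lL ll lL ll lL lL lL ll lL lL; concatenated:

lLlllLlLlLlllLlllLlllLlLlLlllLlL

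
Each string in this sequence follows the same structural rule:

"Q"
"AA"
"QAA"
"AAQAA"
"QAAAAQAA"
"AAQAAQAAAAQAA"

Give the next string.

From term 3 onward, concatenate the second-to-last term with the last: Q·AA = QAA, AA·QAA = AAQAA, …
The next term joins QAAAAQAA and AAQAAQAAAAQAA.

QAAAAQAAAAQAAQAAAAQAA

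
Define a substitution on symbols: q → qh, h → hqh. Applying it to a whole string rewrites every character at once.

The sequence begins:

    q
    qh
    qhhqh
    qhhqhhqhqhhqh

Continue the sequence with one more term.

Applying the rule to each of the 13 symbols of qhhqhhqhqhhqh gives the pieces qh hqh hqh qh hqh hqh qh hqh qh hqh hqh qh hqh, which concatenate to the answer.

qhhqhhqhqhhqhhqhqhhqhqhhqhhqhqhhqh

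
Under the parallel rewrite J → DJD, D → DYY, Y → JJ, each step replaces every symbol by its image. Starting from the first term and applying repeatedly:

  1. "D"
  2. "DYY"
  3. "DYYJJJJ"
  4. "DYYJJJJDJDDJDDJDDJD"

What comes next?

Rewriting the 19 symbols of DYYJJJJDJDDJDDJDDJD one by one yields DYY JJ JJ DJD DJD DJD DJD DYY DJD DYY DYY DJD DYY DYY DJD DYY DYY DJD DYY; concatenated:

DYYJJJJDJDDJDDJDDJDDYYDJDDYYDYYDJDDYYDYYDJDDYYDYYDJDDYY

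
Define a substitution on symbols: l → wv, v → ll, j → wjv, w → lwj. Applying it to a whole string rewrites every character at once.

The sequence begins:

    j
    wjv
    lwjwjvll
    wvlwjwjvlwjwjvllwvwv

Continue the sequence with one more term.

Applying the rule to each of the 20 symbols of wvlwjwjvlwjwjvllwvwv gives the pieces lwj ll wv lwj wjv lwj wjv ll wv lwj wjv lwj wjv ll wv wv lwj ll lwj ll, which concatenate to the answer.

lwjllwvlwjwjvlwjwjvllwvlwjwjvlwjwjvllwvwvlwjlllwjll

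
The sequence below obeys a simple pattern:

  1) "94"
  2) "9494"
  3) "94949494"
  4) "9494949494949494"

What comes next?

Each string is two copies of the previous one concatenated.
Doubling 9494949494949494:

94949494949494949494949494949494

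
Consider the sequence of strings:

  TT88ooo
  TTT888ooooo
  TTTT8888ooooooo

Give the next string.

TTTTT88888ooooooooo

Term n consists of n+1 T's, followed by n+1 8's, followed by 2n+1 o's (n = 1, 2, …).
At n = 4 the blocks have lengths 5, 5, 9.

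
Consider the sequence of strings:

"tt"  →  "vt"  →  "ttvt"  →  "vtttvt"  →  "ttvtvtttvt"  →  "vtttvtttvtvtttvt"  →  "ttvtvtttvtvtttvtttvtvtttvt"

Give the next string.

vtttvtttvtvtttvtttvtvtttvtvtttvtttvtvtttvt

From term 3 onward, concatenate the second-to-last term with the last: tt·vt = ttvt, vt·ttvt = vtttvt, …
The next term joins vtttvtttvtvtttvt and ttvtvtttvtvtttvtttvtvtttvt.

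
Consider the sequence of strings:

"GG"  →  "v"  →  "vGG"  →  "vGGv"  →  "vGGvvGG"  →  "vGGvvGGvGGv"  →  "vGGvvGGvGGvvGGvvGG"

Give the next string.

vGGvvGGvGGvvGGvvGGvGGvvGGvGGv

From term 3 onward, concatenate the last term with the second-to-last: v·GG = vGG, vGG·v = vGGv, …
So term 8 is vGGvvGGvGGvvGGvvGG·vGGvvGGvGGv.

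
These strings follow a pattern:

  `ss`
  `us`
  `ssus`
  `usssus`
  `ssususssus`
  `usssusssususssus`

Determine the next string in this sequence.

This is a Fibonacci-style word recurrence s(k) = s(k−2)·s(k−1): e.g. ss·us = ssus.
So term 7 is ssususssus·usssusssususssus.

ssususssususssusssususssus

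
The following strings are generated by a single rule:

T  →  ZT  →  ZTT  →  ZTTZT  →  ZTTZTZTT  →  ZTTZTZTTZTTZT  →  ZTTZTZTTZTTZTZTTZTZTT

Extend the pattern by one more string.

Each term (from the third on) is the previous term followed by the one before it: term 3 = ZT·T = ZTT.
The next term joins ZTTZTZTTZTTZTZTTZTZTT and ZTTZTZTTZTTZT.

ZTTZTZTTZTTZTZTTZTZTTZTTZTZTTZTTZT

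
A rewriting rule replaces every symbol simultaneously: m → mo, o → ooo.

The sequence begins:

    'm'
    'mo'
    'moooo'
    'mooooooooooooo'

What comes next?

Replace each of the 14 characters of mooooooooooooo in place — mo ooo ooo ooo ooo ooo ooo ooo ooo ooo ooo ooo ooo ooo — and concatenate.

moooooooooooooooooooooooooooooooooooooooo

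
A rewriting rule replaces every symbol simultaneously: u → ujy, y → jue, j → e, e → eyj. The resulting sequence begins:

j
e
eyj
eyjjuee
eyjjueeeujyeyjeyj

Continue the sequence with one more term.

Applying the rule to each of the 17 symbols of eyjjueeeujyeyjeyj gives the pieces eyj jue e e ujy eyj eyj eyj ujy e jue eyj jue e eyj jue e, which concatenate to the answer.

eyjjueeeujyeyjeyjeyjujyejueeyjjueeeyjjuee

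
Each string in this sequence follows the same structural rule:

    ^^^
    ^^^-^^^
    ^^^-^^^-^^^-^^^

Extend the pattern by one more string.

^^^-^^^-^^^-^^^-^^^-^^^-^^^-^^^

Every step duplicates the string with '-' between the halves.
So the next term is two copies of ^^^-^^^-^^^-^^^ with '-' between the halves.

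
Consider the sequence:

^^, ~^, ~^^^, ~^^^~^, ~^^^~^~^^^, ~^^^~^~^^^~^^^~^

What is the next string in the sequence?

This is a Fibonacci-style word recurrence s(k) = s(k−1)·s(k−2): e.g. ~^·^^ = ~^^^.
Continuing: ~^^^~^~^^^~^^^~^ · ~^^^~^~^^^ gives term 7.

~^^^~^~^^^~^^^~^~^^^~^~^^^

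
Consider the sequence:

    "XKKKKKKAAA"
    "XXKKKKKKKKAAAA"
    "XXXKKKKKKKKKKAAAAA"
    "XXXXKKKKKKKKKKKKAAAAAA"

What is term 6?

Reading off run lengths: X runs 1, 2, 3, 4; K runs 6, 8, 10, 12; A runs 3, 4, 5, 6 — each is linear in n, where the shown terms are n = 2, 3, 4, 5.
Setting n = 7 gives 6, 16, 8 characters in each block.

XXXXXXKKKKKKKKKKKKKKKKAAAAAAAA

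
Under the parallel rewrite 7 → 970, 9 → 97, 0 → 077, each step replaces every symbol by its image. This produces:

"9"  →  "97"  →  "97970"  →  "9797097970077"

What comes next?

Rewriting the 13 symbols of 9797097970077 one by one yields 97 970 97 970 077 97 970 97 970 077 077 970 970; concatenated:

97970979700779797097970077077970970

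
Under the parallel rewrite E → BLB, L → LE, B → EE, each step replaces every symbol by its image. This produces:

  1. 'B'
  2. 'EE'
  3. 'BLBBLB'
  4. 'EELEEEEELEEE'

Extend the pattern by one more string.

BLBBLBLEBLBBLBBLBBLBBLBLEBLBBLBBLB

Expanding EELEEEEELEEE: E→BLB, E→BLB, L→LE, E→BLB, E→BLB, E→BLB, E→BLB, E→BLB, L→LE, E→BLB, E→BLB, E→BLB. Concatenated: BLB BLB LE BLB BLB BLB BLB BLB LE BLB BLB BLB.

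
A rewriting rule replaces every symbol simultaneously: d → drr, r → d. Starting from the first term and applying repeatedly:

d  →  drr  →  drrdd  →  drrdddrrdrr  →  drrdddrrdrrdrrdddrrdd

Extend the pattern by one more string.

Applying the rule to each of the 21 symbols of drrdddrrdrrdrrdddrrdd gives the pieces drr d d drr drr drr d d drr d d drr d d drr drr drr d d drr drr, which concatenate to the answer.

drrdddrrdrrdrrdddrrdddrrdddrrdrrdrrdddrrdrr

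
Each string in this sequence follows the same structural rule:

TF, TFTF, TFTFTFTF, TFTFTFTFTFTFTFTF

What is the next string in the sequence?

TFTFTFTFTFTFTFTFTFTFTFTFTFTFTFTF

s(k+1) = s(k)·s(k) — each term doubles the last.
One more doubling of TFTFTFTFTFTFTFTF gives the answer.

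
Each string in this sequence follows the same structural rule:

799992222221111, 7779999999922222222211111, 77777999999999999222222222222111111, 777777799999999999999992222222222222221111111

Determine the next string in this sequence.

Reading off run lengths: 7 runs 1, 3, 5, 7; 9 runs 4, 8, 12, 16; 2 runs 6, 9, 12, 15; 1 runs 4, 5, 6, 7 — each is linear in n (n = 1, 2, …).
Setting n = 5 gives 9, 20, 18, 8 characters in each block.

7777777779999999999999999999922222222222222222211111111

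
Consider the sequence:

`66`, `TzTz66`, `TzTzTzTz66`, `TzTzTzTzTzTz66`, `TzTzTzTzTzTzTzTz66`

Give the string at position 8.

TzTzTzTzTzTzTzTzTzTzTzTzTzTz66

Each term is the previous one with TzTz prepended.
From TzTzTzTzTzTzTzTz66, 3 further steps: TzTzTzTzTzTzTzTz66 → TzTzTzTzTzTzTzTzTzTz66 → TzTzTzTzTzTzTzTzTzTzTzTz66 → (answer).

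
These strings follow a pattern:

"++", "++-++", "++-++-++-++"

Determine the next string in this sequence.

++-++-++-++-++-++-++-++

s(k+1) = s(k)·-·s(k) — each term doubles the last with '-' between the halves.
So the next term is two copies of ++-++-++-++ with '-' between the halves.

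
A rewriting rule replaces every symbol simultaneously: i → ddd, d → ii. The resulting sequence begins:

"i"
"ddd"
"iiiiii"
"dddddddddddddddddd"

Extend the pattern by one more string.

Rewriting the 18 symbols of dddddddddddddddddd one by one yields ii ii ii ii ii ii ii ii ii ii ii ii ii ii ii ii ii ii; concatenated:

iiiiiiiiiiiiiiiiiiiiiiiiiiiiiiiiiiii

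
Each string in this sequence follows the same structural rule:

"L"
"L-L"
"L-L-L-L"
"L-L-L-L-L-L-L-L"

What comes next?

s(k+1) = s(k)·-·s(k) — each term doubles the last with '-' between the halves.
Doubling L-L-L-L-L-L-L-L with '-' between the halves:

L-L-L-L-L-L-L-L-L-L-L-L-L-L-L-L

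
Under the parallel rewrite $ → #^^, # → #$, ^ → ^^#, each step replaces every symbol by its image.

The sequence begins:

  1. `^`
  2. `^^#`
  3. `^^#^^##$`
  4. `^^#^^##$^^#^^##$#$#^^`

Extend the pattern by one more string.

Rewriting the 21 symbols of ^^#^^##$^^#^^##$#$#^^ one by one yields ^^# ^^# #$ ^^# ^^# #$ #$ #^^ ^^# ^^# #$ ^^# ^^# #$ #$ #^^ #$ #^^ #$ ^^# ^^#; concatenated:

^^#^^##$^^#^^##$#$#^^^^#^^##$^^#^^##$#$#^^#$#^^#$^^#^^#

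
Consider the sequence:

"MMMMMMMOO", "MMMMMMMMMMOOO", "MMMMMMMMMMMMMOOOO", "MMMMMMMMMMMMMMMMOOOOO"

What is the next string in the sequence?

MMMMMMMMMMMMMMMMMMMOOOOOO

Each string has the form M^{3n+1} O^{n}, where the shown terms are n = 2, 3, 4, 5.
Setting n = 6 gives 19, 6 characters in each block.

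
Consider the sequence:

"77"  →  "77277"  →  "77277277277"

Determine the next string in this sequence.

77277277277277277277277

Every step duplicates the string with '2' between the halves.
One more doubling of 77277277277 gives the answer.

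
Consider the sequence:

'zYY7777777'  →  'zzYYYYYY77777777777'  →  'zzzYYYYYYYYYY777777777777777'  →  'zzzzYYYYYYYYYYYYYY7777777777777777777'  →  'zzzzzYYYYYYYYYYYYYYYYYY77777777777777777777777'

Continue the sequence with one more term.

Reading off run lengths: z runs 1, 2, 3, 4, 5; Y runs 2, 6, 10, 14, 18; 7 runs 7, 11, 15, 19, 23 — each is linear in n (n = 1, 2, …).
Setting n = 6 gives 6, 22, 27 characters in each block.

zzzzzzYYYYYYYYYYYYYYYYYYYYYY777777777777777777777777777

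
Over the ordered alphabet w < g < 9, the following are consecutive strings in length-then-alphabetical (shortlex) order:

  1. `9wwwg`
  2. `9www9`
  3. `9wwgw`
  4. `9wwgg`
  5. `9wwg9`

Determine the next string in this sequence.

9ww9w

The successor of 9wwg9 increments the rightmost position that isn't already 9 and resets every position after it to w.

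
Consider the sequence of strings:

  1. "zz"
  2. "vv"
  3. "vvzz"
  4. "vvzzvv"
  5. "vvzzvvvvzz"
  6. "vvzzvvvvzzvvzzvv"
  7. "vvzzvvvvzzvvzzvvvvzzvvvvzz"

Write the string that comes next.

Each term (from the third on) is the previous term followed by the one before it: term 3 = vv·zz = vvzz.
So term 8 is vvzzvvvvzzvvzzvvvvzzvvvvzz·vvzzvvvvzzvvzzvv.

vvzzvvvvzzvvzzvvvvzzvvvvzzvvzzvvvvzzvvzzvv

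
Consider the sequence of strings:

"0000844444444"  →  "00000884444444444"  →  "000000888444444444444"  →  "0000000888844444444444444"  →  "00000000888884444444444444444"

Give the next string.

000000000888888444444444444444444

Each string has the form 0^{n+1} 8^{n-2} 4^{2n+2}, where the shown terms are n = 3, 4, 5, 6, 7.
Setting n = 8 gives 9, 6, 18 characters in each block.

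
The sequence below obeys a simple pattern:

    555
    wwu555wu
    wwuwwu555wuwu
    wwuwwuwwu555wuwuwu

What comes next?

Each term wraps the previous one in wwu on the left and wu on the right.
Applying this once more to wwuwwuwwu555wuwuwu:

wwuwwuwwuwwu555wuwuwuwu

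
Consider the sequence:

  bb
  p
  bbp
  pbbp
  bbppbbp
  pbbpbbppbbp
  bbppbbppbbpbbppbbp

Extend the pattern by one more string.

This is a Fibonacci-style word recurrence s(k) = s(k−2)·s(k−1): e.g. bb·p = bbp.
Continuing: pbbpbbppbbp · bbppbbppbbpbbppbbp gives term 8.

pbbpbbppbbpbbppbbppbbpbbppbbp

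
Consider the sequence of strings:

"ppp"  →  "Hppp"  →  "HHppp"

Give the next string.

The strings grow by a fixed prefix H each time.
Applying this once more to HHppp:

HHHppp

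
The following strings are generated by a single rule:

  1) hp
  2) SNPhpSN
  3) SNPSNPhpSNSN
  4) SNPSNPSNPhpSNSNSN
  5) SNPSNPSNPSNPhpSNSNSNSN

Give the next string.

SNPSNPSNPSNPSNPhpSNSNSNSNSN

Every step adds SNP to the front and SN to the end of the previous string.
So the next term is SNP·SNPSNPSNPSNPhpSNSNSNSN·SN.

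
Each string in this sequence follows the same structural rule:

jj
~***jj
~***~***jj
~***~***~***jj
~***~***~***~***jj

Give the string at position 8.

~***~***~***~***~***~***~***jj

The strings grow by a fixed prefix ~*** each time.
From ~***~***~***~***jj, 3 further steps: ~***~***~***~***jj → ~***~***~***~***~***jj → ~***~***~***~***~***~***jj → (answer).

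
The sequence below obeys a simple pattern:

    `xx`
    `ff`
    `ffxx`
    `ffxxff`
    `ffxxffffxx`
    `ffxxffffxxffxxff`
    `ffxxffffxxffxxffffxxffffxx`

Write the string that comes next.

This is a Fibonacci-style word recurrence s(k) = s(k−1)·s(k−2): e.g. ff·xx = ffxx.
Continuing: ffxxffffxxffxxffffxxffffxx · ffxxffffxxffxxff gives term 8.

ffxxffffxxffxxffffxxffffxxffxxffffxxffxxff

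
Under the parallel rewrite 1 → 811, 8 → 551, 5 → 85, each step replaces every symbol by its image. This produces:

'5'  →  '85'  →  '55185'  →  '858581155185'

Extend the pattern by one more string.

5518555185551811811858581155185

Rewriting each symbol of 858581155185: 8→551, 5→85, 8→551, 5→85, 8→551, 1→811, 1→811, 5→85, 5→85, 1→811, 8→551, 5→85, which concatenates to 551 85 551 85 551 811 811 85 85 811 551 85.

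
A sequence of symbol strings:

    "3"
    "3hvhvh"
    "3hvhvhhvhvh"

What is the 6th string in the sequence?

3hvhvhhvhvhhvhvhhvhvhhvhvh

Every step adds hvhvh to the end: s(k+1) = s(k)·hvhvh.
From 3hvhvhhvhvh, 3 further steps: 3hvhvhhvhvh → 3hvhvhhvhvhhvhvh → 3hvhvhhvhvhhvhvhhvhvh → (answer).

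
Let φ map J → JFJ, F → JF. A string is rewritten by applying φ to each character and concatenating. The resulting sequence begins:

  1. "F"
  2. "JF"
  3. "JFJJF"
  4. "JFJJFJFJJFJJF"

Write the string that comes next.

JFJJFJFJJFJJFJFJJFJFJJFJJFJFJJFJJF

Replace each of the 13 characters of JFJJFJFJJFJJF in place — JFJ JF JFJ JFJ JF JFJ JF JFJ JFJ JF JFJ JFJ JF — and concatenate.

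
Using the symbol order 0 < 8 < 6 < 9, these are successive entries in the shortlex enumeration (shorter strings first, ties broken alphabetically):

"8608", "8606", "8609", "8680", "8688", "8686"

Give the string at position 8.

Continuing the enumeration 2 steps past 8686: 8686 → 8689 → (answer).

8660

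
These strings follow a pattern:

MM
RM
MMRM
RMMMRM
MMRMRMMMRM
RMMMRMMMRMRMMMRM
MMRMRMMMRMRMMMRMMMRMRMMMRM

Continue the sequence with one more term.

RMMMRMMMRMRMMMRMMMRMRMMMRMRMMMRMMMRMRMMMRM

Each term (from the third on) is the two preceding terms concatenated in order: term 3 = MM·RM = MMRM.
Continuing: RMMMRMMMRMRMMMRM · MMRMRMMMRMRMMMRMMMRMRMMMRM gives term 8.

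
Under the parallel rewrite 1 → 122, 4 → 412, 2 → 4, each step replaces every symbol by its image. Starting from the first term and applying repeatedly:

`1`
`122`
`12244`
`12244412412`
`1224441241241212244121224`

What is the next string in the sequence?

Rewriting the 25 symbols of 1224441241241212244121224 one by one yields 122 4 4 412 412 412 122 4 412 122 4 412 122 4 122 4 4 412 412 122 4 122 4 4 412; concatenated:

1224441241241212244121224412122412244412412122412244412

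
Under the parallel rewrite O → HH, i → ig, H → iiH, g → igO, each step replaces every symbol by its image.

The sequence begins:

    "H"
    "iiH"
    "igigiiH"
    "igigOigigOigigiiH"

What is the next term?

igigOigigOHHigigOigigOHHigigOigigOigigiiH

Replace each of the 17 characters of igigOigigOigigiiH in place — ig igO ig igO HH ig igO ig igO HH ig igO ig igO ig ig iiH — and concatenate.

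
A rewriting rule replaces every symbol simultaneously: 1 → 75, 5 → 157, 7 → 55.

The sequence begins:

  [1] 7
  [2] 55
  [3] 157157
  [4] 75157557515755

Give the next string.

Replace each of the 14 characters of 75157557515755 in place — 55 157 75 157 55 157 157 55 157 75 157 55 157 157 — and concatenate.

551577515755157157551577515755157157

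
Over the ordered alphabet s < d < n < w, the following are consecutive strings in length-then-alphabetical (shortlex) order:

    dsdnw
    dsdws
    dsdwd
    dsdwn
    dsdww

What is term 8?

Advancing 3 positions from dsdww through dsdww → dsnss → dsnsd reaches term 8.

dsnsn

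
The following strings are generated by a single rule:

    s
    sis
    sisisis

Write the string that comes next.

Each string is two copies of the previous one joined by 'i'.
One more doubling of sisisis gives the answer.

sisisisisisisis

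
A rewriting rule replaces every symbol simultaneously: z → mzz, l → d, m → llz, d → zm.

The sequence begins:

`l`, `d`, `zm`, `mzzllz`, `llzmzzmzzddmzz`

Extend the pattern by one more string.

φ(llzmzzmzzddmzz) expands symbol-by-symbol to d d mzz llz mzz mzz llz mzz mzz zm zm llz mzz mzz; joining the 14 pieces gives the next term.

ddmzzllzmzzmzzllzmzzmzzzmzmllzmzzmzz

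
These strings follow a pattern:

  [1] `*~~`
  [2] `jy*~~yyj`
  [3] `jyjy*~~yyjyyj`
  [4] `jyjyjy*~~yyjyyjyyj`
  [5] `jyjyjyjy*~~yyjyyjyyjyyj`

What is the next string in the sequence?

s(k+1) = jy·s(k)·yyj, so each term gains jy as a prefix and yyj as a suffix.
So the next term is jy·jyjyjyjy*~~yyjyyjyyjyyj·yyj.

jyjyjyjyjy*~~yyjyyjyyjyyjyyj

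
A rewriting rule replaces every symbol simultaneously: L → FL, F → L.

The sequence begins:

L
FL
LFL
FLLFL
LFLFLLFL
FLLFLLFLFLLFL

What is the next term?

φ(FLLFLLFLFLLFL) expands symbol-by-symbol to L FL FL L FL FL L FL L FL FL L FL; joining the 13 pieces gives the next term.

LFLFLLFLFLLFLLFLFLLFL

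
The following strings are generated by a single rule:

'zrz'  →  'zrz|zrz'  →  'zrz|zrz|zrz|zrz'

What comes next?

s(k+1) = s(k)·|·s(k) — each term doubles the last with '|' between the halves.
Doubling zrz|zrz|zrz|zrz with '|' between the halves:

zrz|zrz|zrz|zrz|zrz|zrz|zrz|zrz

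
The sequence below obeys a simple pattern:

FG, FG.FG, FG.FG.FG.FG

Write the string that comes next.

Every step duplicates the string with '.' between the halves.
Doubling FG.FG.FG.FG with '.' between the halves:

FG.FG.FG.FG.FG.FG.FG.FG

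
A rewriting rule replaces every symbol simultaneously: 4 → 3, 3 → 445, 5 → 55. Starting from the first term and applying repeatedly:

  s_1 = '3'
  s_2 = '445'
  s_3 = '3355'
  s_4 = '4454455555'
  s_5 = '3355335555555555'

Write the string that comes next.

Applying the rule to each of the 16 symbols of 3355335555555555 gives the pieces 445 445 55 55 445 445 55 55 55 55 55 55 55 55 55 55, which concatenate to the answer.

445445555544544555555555555555555555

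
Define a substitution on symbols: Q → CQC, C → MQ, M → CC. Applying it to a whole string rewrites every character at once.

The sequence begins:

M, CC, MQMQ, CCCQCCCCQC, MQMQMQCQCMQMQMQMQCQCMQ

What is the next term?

CCCQCCCCQCCCCQCMQCQCMQCCCQCCCCQCCCCQCCCCQCMQCQCMQCCCQC

Applying the rule to each of the 22 symbols of MQMQMQCQCMQMQMQMQCQCMQ gives the pieces CC CQC CC CQC CC CQC MQ CQC MQ CC CQC CC CQC CC CQC CC CQC MQ CQC MQ CC CQC, which concatenate to the answer.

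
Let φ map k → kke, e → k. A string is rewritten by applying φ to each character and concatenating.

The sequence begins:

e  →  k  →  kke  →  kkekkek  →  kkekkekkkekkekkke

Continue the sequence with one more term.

Rewriting the 17 symbols of kkekkekkkekkekkke one by one yields kke kke k kke kke k kke kke kke k kke kke k kke kke kke k; concatenated:

kkekkekkkekkekkkekkekkekkkekkekkkekkekkek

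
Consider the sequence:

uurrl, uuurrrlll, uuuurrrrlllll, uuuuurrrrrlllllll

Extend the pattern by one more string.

Term n consists of n+1 u's, followed by n+1 r's, followed by 2n-1 l's (n = 1, 2, …).
Setting n = 5 gives 6, 6, 9 characters in each block.

uuuuuurrrrrrlllllllll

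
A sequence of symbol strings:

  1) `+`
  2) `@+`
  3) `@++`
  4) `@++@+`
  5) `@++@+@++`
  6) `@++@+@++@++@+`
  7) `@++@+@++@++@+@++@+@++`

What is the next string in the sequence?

@++@+@++@++@+@++@+@++@++@+@++@++@+

From term 3 onward, concatenate the last term with the second-to-last: @+·+ = @++, @++·@+ = @++@+, …
So term 8 is @++@+@++@++@+@++@+@++·@++@+@++@++@+.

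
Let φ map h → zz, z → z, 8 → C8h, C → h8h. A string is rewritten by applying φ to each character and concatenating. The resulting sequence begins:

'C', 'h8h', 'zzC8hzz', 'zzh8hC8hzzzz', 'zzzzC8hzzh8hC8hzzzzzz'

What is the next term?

φ(zzzzC8hzzh8hC8hzzzzzz) expands symbol-by-symbol to z z z z h8h C8h zz z z zz C8h zz h8h C8h zz z z z z z z; joining the 21 pieces gives the next term.

zzzzh8hC8hzzzzzzC8hzzh8hC8hzzzzzzzz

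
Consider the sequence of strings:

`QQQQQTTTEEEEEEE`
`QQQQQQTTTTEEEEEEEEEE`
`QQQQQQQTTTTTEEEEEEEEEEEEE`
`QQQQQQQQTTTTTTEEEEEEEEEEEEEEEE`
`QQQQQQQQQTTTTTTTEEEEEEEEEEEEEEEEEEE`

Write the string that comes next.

QQQQQQQQQQTTTTTTTTEEEEEEEEEEEEEEEEEEEEEE

The n-th term is n+2 Q's then n T's then 3n-2 E's, where the shown terms are n = 3, 4, 5, 6, 7.
For the next term, n = 8, so the run lengths are 10, 8, 22.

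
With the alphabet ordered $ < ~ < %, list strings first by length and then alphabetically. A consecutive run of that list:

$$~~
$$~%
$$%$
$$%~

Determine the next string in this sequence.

$$%%

Treat $$%~ as a base-3 numeral over the given alphabet and add one, carrying through any trailing %'s.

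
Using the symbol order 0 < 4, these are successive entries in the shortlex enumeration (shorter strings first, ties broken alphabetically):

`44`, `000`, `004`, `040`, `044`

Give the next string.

400

Treat 044 as a base-2 numeral over the given alphabet and add one, carrying through any trailing 4's.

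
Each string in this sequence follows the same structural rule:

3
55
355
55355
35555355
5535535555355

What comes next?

355553555535535555355

From term 3 onward, concatenate the second-to-last term with the last: 3·55 = 355, 55·355 = 55355, …
Continuing: 35555355 · 5535535555355 gives term 7.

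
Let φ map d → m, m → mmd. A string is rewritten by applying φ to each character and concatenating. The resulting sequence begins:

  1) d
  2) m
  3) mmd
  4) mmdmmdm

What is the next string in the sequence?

mmdmmdmmmdmmdmmmd

Expanding mmdmmdm: m→mmd, m→mmd, d→m, m→mmd, m→mmd, d→m, m→mmd. Concatenated: mmd mmd m mmd mmd m mmd.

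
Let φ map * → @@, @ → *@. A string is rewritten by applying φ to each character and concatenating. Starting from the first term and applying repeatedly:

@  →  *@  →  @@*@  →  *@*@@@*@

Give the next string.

@@*@@@*@*@*@@@*@

Rewriting each symbol of *@*@@@*@: *→@@, @→*@, *→@@, @→*@, @→*@, @→*@, *→@@, @→*@, which concatenates to @@ *@ @@ *@ *@ *@ @@ *@.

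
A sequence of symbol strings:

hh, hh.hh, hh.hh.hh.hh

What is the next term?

hh.hh.hh.hh.hh.hh.hh.hh

Every step duplicates the string with '.' between the halves.
One more doubling of hh.hh.hh.hh gives the answer.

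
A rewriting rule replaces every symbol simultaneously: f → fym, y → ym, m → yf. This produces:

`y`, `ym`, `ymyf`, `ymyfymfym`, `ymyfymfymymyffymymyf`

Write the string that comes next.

ymyfymfymymyffymymyfymyfymfymfymymyfymyfymfym

Applying the rule to each of the 20 symbols of ymyfymfymymyffymymyf gives the pieces ym yf ym fym ym yf fym ym yf ym yf ym fym fym ym yf ym yf ym fym, which concatenate to the answer.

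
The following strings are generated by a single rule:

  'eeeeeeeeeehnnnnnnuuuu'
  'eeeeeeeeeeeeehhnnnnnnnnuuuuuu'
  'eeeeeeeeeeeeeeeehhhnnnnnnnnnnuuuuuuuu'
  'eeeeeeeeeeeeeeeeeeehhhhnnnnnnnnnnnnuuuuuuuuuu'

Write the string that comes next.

The n-th term is 3n+1 e's then n-2 h's then 2n n's then 2n-2 u's, where the shown terms are n = 3, 4, 5, 6.
For the next term, n = 7, so the run lengths are 22, 5, 14, 12.

eeeeeeeeeeeeeeeeeeeeeehhhhhnnnnnnnnnnnnnnuuuuuuuuuuuu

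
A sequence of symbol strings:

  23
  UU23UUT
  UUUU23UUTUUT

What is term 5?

s(k+1) = UU·s(k)·UUT, so each term gains UU as a prefix and UUT as a suffix.
From UUUU23UUTUUT, 2 further steps: UUUU23UUTUUT → UUUUUU23UUTUUTUUT → (answer).

UUUUUUUU23UUTUUTUUTUUT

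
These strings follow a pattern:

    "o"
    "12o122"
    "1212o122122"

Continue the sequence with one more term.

121212o122122122

s(k+1) = 12·s(k)·122, so each term gains 12 as a prefix and 122 as a suffix.
So the next term is 12·1212o122122·122.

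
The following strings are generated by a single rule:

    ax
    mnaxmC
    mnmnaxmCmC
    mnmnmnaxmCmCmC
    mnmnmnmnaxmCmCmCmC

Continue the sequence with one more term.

s(k+1) = mn·s(k)·mC, so each term gains mn as a prefix and mC as a suffix.
One more step from mnmnmnmnaxmCmCmCmC gives the answer.

mnmnmnmnmnaxmCmCmCmCmC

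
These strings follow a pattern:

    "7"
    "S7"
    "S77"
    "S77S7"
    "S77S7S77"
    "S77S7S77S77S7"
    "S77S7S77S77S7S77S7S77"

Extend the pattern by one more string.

S77S7S77S77S7S77S7S77S77S7S77S77S7

Each term (from the third on) is the previous term followed by the one before it: term 3 = S7·7 = S77.
The next term joins S77S7S77S77S7S77S7S77 and S77S7S77S77S7.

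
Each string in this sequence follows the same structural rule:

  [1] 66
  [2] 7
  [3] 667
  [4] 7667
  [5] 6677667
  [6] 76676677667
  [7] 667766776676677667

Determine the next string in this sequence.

76676677667667766776676677667

This is a Fibonacci-style word recurrence s(k) = s(k−2)·s(k−1): e.g. 66·7 = 667.
So term 8 is 76676677667·667766776676677667.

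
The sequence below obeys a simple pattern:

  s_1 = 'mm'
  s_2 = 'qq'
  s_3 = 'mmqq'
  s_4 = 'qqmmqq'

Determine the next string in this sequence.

This is a Fibonacci-style word recurrence s(k) = s(k−2)·s(k−1): e.g. mm·qq = mmqq.
Continuing: mmqq · qqmmqq gives term 5.

mmqqqqmmqq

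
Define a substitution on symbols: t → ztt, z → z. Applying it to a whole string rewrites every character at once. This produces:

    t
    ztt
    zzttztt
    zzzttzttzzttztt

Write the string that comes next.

Applying the rule to each of the 15 symbols of zzzttzttzzttztt gives the pieces z z z ztt ztt z ztt ztt z z ztt ztt z ztt ztt, which concatenate to the answer.

zzzzttzttzzttzttzzzttzttzzttztt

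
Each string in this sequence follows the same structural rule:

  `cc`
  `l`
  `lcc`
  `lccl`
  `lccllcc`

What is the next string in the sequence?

This is a Fibonacci-style word recurrence s(k) = s(k−1)·s(k−2): e.g. l·cc = lcc.
Continuing: lccllcc · lccl gives term 6.

lccllcclccl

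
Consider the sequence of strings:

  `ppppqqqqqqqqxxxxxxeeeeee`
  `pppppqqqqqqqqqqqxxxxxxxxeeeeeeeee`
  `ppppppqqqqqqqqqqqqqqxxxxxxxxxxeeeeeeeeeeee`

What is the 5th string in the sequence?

ppppppppqqqqqqqqqqqqqqqqqqqqxxxxxxxxxxxxxxeeeeeeeeeeeeeeeeee

The n-th term is n+2 p's then 3n+2 q's then 2n+2 x's then 3n e's, where the shown terms are n = 2, 3, 4.
Setting n = 6 gives 8, 20, 14, 18 characters in each block.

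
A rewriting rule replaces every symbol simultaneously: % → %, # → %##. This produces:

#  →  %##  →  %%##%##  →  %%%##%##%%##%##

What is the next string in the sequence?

Applying the rule to each of the 15 symbols of %%%##%##%%##%## gives the pieces % % % %## %## % %## %## % % %## %## % %## %##, which concatenate to the answer.

%%%%##%##%%##%##%%%##%##%%##%##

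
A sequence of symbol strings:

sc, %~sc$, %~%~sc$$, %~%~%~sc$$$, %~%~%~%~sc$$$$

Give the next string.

s(k+1) = %~·s(k)·$, so each term gains %~ as a prefix and $ as a suffix.
Applying this once more to %~%~%~%~sc$$$$:

%~%~%~%~%~sc$$$$$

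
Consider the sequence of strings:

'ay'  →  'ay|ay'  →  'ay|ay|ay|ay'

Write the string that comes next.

ay|ay|ay|ay|ay|ay|ay|ay

Each string is two copies of the previous one joined by '|'.
One more doubling of ay|ay|ay|ay gives the answer.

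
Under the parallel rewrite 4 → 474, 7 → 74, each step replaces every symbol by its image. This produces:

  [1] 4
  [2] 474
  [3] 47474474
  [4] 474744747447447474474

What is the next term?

Rewriting the 21 symbols of 474744747447447474474 one by one yields 474 74 474 74 474 474 74 474 74 474 474 74 474 474 74 474 74 474 474 74 474; concatenated:

4747447474474474744747447447474474474744747447447474474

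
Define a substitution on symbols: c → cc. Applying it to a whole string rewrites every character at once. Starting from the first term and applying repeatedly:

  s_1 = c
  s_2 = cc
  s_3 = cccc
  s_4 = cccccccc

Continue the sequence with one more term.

cccccccccccccccc

Expanding cccccccc: c→cc, c→cc, c→cc, c→cc, c→cc, c→cc, c→cc, c→cc. Concatenated: cc cc cc cc cc cc cc cc.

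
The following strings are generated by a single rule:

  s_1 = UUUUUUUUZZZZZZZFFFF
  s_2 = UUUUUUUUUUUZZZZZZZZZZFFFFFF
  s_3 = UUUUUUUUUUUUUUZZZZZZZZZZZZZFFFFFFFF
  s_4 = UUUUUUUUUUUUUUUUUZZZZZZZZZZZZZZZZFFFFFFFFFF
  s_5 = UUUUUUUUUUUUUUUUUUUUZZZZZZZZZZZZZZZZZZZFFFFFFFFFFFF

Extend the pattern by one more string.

UUUUUUUUUUUUUUUUUUUUUUUZZZZZZZZZZZZZZZZZZZZZZFFFFFFFFFFFFFF

Each string has the form U^{3n+2} Z^{3n+1} F^{2n}, where the shown terms are n = 2, 3, 4, 5, 6.
Setting n = 7 gives 23, 22, 14 characters in each block.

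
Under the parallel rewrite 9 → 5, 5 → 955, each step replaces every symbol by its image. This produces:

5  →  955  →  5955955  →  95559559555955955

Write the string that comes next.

Rewriting the 17 symbols of 95559559555955955 one by one yields 5 955 955 955 5 955 955 5 955 955 955 5 955 955 5 955 955; concatenated:

59559559555955955595595595559559555955955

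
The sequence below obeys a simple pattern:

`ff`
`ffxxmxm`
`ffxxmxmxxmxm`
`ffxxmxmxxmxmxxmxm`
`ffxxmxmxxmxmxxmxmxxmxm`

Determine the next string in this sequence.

ffxxmxmxxmxmxxmxmxxmxmxxmxm

The strings grow by a fixed suffix xxmxm each time.
So the next term is ffxxmxmxxmxmxxmxmxxmxm·xxmxm.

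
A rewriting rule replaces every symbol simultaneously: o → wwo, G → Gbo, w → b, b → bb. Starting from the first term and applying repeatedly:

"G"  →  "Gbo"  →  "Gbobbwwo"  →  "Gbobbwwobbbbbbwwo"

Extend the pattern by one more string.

Applying the rule to each of the 17 symbols of Gbobbwwobbbbbbwwo gives the pieces Gbo bb wwo bb bb b b wwo bb bb bb bb bb bb b b wwo, which concatenate to the answer.

Gbobbwwobbbbbbwwobbbbbbbbbbbbbbwwo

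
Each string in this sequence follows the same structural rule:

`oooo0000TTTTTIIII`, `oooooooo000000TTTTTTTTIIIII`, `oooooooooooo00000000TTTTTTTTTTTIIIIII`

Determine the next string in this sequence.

oooooooooooooooo0000000000TTTTTTTTTTTTTTIIIIIII

The n-th term is 4n o's then 2n+2 0's then 3n+2 T's then n+3 I's (n = 1, 2, …).
At n = 4 the blocks have lengths 16, 10, 14, 7.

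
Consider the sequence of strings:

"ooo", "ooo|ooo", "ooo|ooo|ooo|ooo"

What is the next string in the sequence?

s(k+1) = s(k)·|·s(k) — each term doubles the last with '|' between the halves.
So the next term is two copies of ooo|ooo|ooo|ooo with '|' between the halves.

ooo|ooo|ooo|ooo|ooo|ooo|ooo|ooo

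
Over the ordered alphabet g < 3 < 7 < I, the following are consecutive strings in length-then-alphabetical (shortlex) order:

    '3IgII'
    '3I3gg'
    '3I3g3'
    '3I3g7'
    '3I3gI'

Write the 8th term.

3I337

Stepping forward 3 times from 3I3gI: 3I3gI → 3I33g → 3I333, then the target.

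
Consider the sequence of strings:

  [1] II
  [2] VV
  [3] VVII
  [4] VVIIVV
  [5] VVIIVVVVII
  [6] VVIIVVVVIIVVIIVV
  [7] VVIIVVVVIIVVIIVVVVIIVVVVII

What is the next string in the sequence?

VVIIVVVVIIVVIIVVVVIIVVVVIIVVIIVVVVIIVVIIVV

This is a Fibonacci-style word recurrence s(k) = s(k−1)·s(k−2): e.g. VV·II = VVII.
So term 8 is VVIIVVVVIIVVIIVVVVIIVVVVII·VVIIVVVVIIVVIIVV.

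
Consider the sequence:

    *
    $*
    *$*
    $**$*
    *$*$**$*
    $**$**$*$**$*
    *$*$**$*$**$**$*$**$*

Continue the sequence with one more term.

From term 3 onward, concatenate the second-to-last term with the last: *·$* = *$*, $*·*$* = $**$*, …
Continuing: $**$**$*$**$* · *$*$**$*$**$**$*$**$* gives term 8.

$**$**$*$**$**$*$**$*$**$**$*$**$*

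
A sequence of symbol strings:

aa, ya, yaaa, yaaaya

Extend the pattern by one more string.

This is a Fibonacci-style word recurrence s(k) = s(k−1)·s(k−2): e.g. ya·aa = yaaa.
Continuing: yaaaya · yaaa gives term 5.

yaaayayaaa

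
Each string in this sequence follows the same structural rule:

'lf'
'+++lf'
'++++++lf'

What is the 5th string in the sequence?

++++++++++++lf

Each term is the previous one with +++ prepended.
From ++++++lf, 2 further steps: ++++++lf → +++++++++lf → (answer).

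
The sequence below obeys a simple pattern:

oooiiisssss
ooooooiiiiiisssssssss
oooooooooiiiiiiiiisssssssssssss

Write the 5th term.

oooooooooooooooiiiiiiiiiiiiiiisssssssssssssssssssss

Each string has the form o^{3n} i^{3n} s^{4n+1} (n = 1, 2, …).
Setting n = 5 gives 15, 15, 21 characters in each block.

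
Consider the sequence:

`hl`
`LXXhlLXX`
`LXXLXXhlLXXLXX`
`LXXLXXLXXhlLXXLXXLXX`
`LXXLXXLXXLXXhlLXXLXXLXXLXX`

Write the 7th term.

LXXLXXLXXLXXLXXLXXhlLXXLXXLXXLXXLXXLXX

Every step adds LXX to the front and LXX to the end of the previous string.
From LXXLXXLXXLXXhlLXXLXXLXXLXX, 2 further steps: LXXLXXLXXLXXhlLXXLXXLXXLXX → LXXLXXLXXLXXLXXhlLXXLXXLXXLXXLXX → (answer).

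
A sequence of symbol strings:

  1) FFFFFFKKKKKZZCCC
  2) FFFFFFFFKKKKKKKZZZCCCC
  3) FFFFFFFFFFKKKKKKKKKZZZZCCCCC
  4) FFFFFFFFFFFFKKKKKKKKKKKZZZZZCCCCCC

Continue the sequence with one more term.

Each string has the form F^{2n+2} K^{2n+1} Z^{n} C^{n+1}, where the shown terms are n = 2, 3, 4, 5.
At n = 6 the blocks have lengths 14, 13, 6, 7.

FFFFFFFFFFFFFFKKKKKKKKKKKKKZZZZZZCCCCCCC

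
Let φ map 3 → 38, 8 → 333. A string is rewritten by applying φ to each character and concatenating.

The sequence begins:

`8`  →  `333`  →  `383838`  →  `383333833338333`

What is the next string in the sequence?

Applying the rule to each of the 15 symbols of 383333833338333 gives the pieces 38 333 38 38 38 38 333 38 38 38 38 333 38 38 38, which concatenate to the answer.

383333838383833338383838333383838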